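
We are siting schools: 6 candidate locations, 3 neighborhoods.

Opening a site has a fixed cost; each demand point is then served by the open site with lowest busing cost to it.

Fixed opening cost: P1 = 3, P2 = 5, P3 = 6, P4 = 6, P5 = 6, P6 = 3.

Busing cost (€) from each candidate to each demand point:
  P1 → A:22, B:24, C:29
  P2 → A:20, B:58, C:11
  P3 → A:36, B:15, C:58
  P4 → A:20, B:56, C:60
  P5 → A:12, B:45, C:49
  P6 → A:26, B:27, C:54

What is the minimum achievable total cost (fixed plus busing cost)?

Open {P2, P3, P5}: assign each demand point to its cheapest open site.
  A→P5 12, B→P3 15, C→P2 11
  busing cost 38, fixed 17 → total 55.
Compare {P2, P3}: busing cost 46 + fixed 11 = 57.
Compare {P1, P2, P3, P5}: busing cost 38 + fixed 20 = 58.
Compare {P2, P3, P5, P6}: busing cost 38 + fixed 20 = 58.
All other subsets cost ≥ 57. Minimum total cost: 55.

55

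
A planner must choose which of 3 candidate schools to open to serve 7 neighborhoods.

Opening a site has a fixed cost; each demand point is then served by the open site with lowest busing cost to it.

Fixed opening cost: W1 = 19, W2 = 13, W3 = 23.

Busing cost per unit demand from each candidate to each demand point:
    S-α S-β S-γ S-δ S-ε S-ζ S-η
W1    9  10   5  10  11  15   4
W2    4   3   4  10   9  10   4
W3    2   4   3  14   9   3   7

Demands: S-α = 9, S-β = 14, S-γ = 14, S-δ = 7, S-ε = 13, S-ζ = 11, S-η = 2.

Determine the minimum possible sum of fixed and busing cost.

366

Open {W2, W3}: assign each demand point to its cheapest open site.
  S-α→W3 9×2=18, S-β→W2 14×3=42, S-γ→W3 14×3=42, S-δ→W2 7×10=70, S-ε→W2 13×9=117, S-ζ→W3 11×3=33, S-η→W2 2×4=8
  busing cost 330, fixed 36 → total 366.
Compare {W1, W2, W3}: busing cost 330 + fixed 55 = 385.
Compare {W1, W3}: busing cost 344 + fixed 42 = 386.
Compare {W3}: busing cost 378 + fixed 23 = 401.
All other subsets cost ≥ 385. Minimum total cost: 366.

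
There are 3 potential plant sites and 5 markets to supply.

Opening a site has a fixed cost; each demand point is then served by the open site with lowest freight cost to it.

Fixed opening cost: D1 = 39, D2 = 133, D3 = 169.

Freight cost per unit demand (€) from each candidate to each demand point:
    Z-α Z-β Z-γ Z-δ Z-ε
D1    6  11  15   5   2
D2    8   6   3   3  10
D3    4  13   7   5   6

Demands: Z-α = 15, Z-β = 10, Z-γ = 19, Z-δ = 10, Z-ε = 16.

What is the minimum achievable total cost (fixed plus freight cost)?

Open {D1, D2}: assign each demand point to its cheapest open site.
  Z-α→D1 15×6=90, Z-β→D2 10×6=60, Z-γ→D2 19×3=57, Z-δ→D2 10×3=30, Z-ε→D1 16×2=32
  freight cost 269, fixed 172 → total 441.
Compare {D2}: freight cost 427 + fixed 133 = 560.
Compare {D1, D2, D3}: freight cost 239 + fixed 341 = 580.
Compare {D1, D3}: freight cost 385 + fixed 208 = 593.
All other subsets cost ≥ 560. Minimum total cost: 441.

441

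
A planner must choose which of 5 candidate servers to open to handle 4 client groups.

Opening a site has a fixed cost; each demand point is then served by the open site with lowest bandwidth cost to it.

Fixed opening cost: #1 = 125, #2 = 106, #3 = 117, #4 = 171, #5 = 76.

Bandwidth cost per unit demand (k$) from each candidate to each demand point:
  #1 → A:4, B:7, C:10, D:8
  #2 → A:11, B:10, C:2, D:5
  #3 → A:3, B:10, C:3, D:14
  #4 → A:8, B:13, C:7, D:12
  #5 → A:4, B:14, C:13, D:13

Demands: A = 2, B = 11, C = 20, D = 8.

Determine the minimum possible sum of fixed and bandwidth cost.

318

Open {#2}: assign each demand point to its cheapest open site.
  A→#2 2×11=22, B→#2 11×10=110, C→#2 20×2=40, D→#2 8×5=40
  bandwidth cost 212, fixed 106 → total 318.
Compare {#2, #5}: bandwidth cost 198 + fixed 182 = 380.
Compare {#1, #2}: bandwidth cost 165 + fixed 231 = 396.
Compare {#3}: bandwidth cost 288 + fixed 117 = 405.
All other subsets cost ≥ 380. Minimum total cost: 318.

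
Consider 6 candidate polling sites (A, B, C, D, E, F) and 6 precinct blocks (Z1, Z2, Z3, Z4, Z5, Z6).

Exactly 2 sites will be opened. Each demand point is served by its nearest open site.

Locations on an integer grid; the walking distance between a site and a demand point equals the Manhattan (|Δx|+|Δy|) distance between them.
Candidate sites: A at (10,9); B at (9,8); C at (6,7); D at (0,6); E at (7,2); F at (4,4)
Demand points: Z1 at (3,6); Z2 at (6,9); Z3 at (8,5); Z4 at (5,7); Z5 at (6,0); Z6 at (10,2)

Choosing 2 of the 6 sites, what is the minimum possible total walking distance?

17

Open {C, E}.
  Z1→C 4, Z2→C 2, Z3→C 4, Z4→C 1, Z5→E 3, Z6→E 3  ⇒ total 17.
Compare {C, F}: total 24.
Compare {E, F}: total 24.
No size-2 selection does better; minimum is 17.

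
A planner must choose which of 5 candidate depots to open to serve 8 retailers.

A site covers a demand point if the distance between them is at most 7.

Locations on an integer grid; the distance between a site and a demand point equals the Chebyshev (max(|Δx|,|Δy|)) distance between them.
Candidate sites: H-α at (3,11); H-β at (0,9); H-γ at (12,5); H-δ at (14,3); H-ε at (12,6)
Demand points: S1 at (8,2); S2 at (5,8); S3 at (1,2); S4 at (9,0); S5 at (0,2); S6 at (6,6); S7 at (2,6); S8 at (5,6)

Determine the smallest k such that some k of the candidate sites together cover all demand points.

2

Coverage sets (demand points within 7 of each site):
  H-α: {S2, S6, S7, S8}
  H-β: {S2, S3, S5, S6, S7, S8}
  H-γ: {S1, S2, S4, S6, S8}
  H-δ: {S1, S4}
  H-ε: {S1, S2, S4, S6, S8}
No single site covers all 8 demand points.
But {H-β, H-γ} covers everything, so the minimum is 2.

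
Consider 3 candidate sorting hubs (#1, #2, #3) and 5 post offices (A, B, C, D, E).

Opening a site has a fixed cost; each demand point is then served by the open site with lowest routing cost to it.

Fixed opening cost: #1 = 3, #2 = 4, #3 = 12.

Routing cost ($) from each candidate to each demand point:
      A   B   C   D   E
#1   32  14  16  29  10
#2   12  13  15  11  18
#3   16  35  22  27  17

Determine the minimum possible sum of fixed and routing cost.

Open {#1, #2}: assign each demand point to its cheapest open site.
  A→#2 12, B→#2 13, C→#2 15, D→#2 11, E→#1 10
  routing cost 61, fixed 7 → total 68.
Compare {#2}: routing cost 69 + fixed 4 = 73.
Compare {#1, #2, #3}: routing cost 61 + fixed 19 = 80.
Compare {#2, #3}: routing cost 68 + fixed 16 = 84.
All other subsets cost ≥ 73. Minimum total cost: 68.

68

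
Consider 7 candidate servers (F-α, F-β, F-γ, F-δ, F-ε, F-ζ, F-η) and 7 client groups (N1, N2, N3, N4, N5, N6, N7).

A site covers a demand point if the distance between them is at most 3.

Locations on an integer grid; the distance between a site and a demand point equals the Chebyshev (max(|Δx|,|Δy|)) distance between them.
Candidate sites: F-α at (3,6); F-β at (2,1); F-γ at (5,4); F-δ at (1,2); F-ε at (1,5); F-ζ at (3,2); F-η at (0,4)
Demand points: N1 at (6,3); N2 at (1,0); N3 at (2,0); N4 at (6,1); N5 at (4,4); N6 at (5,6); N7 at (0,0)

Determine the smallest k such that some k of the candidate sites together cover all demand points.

2

Coverage sets (demand points within 3 of each site):
  F-α: {N1, N5, N6}
  F-β: {N2, N3, N5, N7}
  F-γ: {N1, N4, N5, N6}
  F-δ: {N2, N3, N5, N7}
  F-ε: {N5}
  F-ζ: {N1, N2, N3, N4, N5, N7}
  F-η: {}
No single site covers all 7 demand points.
But {F-α, F-ζ} covers everything, so the minimum is 2.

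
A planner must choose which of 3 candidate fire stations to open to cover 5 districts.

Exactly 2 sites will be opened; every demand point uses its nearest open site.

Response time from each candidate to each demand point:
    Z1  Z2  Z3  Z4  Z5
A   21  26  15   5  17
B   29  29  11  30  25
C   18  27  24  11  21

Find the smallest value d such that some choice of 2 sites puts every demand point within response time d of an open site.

Open {A, B}.
  Farthest demand point is Z2 at response time 26 (to A); all others are ≤ 26.
With {A, C} the worst case is 26.
With {B, C} the worst case is 27.
No size-2 selection achieves below 26.

26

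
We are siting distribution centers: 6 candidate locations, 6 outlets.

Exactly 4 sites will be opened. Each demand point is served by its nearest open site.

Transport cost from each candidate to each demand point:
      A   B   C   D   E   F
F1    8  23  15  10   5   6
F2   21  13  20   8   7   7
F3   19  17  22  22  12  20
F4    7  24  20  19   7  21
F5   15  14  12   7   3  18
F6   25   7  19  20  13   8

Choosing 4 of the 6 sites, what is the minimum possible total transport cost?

42

Open {F1, F4, F5, F6}.
  A→F4 7, B→F6 7, C→F5 12, D→F5 7, E→F5 3, F→F1 6  ⇒ total 42.
Compare {F1, F2, F5, F6}: total 43.
Compare {F1, F3, F5, F6}: total 43.
No size-4 selection does better; minimum is 42.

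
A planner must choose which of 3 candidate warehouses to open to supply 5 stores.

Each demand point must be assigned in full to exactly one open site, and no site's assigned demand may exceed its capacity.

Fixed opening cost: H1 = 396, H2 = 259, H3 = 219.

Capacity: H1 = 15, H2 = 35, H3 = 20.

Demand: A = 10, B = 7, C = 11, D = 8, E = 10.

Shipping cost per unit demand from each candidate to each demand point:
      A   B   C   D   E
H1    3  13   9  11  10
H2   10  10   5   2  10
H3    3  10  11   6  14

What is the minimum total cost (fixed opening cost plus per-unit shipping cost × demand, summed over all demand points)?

Open {H2, H3}; cheapest assignment that respects the capacities:
  H2 (cap 35, load 29): C, D, E — cost 11×5 + 8×2 + 10×10 = 171
  H3 (cap 20, load 17): A, B — cost 10×3 + 7×10 = 100
  Shipping 271, fixed 478 → total 749.
  Any other capacity-feasible assignment to {H2, H3} ships for at least 271.
Compare {H1, H2}: its best feasible assignment gives total 1040.
Compare {H1, H2, H3}: its best feasible assignment gives total 1145.
Every other set of open sites that can feasibly serve all demand totals ≥ 1040 even under its best assignment. Minimum: 749.

749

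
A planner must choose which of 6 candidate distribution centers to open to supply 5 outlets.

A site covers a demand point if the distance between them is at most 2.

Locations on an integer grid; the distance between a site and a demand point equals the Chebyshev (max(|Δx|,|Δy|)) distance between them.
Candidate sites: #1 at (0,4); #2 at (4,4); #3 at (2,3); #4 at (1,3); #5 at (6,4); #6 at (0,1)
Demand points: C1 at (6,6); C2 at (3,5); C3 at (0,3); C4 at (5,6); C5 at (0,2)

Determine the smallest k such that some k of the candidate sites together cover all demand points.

Coverage sets (demand points within 2 of each site):
  #1: {C3, C5}
  #2: {C1, C2, C4}
  #3: {C2, C3, C5}
  #4: {C2, C3, C5}
  #5: {C1, C4}
  #6: {C3, C5}
No single site covers all 5 demand points.
But {#1, #2} covers everything, so the minimum is 2.

2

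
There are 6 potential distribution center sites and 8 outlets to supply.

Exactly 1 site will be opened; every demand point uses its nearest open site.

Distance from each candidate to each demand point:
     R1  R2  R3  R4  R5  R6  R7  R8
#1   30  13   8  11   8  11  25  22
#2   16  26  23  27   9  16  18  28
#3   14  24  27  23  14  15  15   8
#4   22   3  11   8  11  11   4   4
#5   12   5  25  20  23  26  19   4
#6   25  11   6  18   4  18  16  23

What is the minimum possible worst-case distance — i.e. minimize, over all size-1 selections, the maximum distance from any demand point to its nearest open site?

22

Open {#4}.
  Farthest demand point is R1 at distance 22 (to #4); all others are ≤ 22.
With {#6} the worst case is 25.
With {#5} the worst case is 26.
No size-1 selection achieves below 22.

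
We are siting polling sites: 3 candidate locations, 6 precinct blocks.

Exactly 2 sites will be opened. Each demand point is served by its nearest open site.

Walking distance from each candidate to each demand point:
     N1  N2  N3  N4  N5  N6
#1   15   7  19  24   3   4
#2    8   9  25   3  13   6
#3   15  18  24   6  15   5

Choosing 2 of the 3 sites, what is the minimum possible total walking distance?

Open {#1, #2}.
  N1→#2 8, N2→#1 7, N3→#1 19, N4→#2 3, N5→#1 3, N6→#1 4  ⇒ total 44.
Compare {#1, #3}: total 54.
Compare {#2, #3}: total 62.

44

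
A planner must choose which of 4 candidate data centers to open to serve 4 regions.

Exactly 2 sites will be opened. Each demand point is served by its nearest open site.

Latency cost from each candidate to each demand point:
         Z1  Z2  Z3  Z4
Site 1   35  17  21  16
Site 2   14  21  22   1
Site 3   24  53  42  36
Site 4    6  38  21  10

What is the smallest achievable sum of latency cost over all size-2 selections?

49

Open {Site 2, Site 4}.
  Z1→Site 4 6, Z2→Site 2 21, Z3→Site 4 21, Z4→Site 2 1  ⇒ total 49.
Compare {Site 1, Site 2}: total 53.
Compare {Site 1, Site 4}: total 54.
No size-2 selection does better; minimum is 49.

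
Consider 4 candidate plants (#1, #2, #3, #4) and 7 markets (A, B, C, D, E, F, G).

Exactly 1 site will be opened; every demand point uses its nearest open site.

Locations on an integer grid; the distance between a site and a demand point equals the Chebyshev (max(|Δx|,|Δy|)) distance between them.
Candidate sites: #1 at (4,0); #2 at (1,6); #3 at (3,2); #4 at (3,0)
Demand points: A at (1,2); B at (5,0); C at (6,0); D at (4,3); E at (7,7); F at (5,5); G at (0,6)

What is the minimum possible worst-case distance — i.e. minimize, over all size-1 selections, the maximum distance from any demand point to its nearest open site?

Open {#3}.
  Farthest demand point is E at distance 5 (to #3); all others are ≤ 5.
With {#2} the worst case is 6.
With {#1} the worst case is 7.
No size-1 selection achieves below 5.

5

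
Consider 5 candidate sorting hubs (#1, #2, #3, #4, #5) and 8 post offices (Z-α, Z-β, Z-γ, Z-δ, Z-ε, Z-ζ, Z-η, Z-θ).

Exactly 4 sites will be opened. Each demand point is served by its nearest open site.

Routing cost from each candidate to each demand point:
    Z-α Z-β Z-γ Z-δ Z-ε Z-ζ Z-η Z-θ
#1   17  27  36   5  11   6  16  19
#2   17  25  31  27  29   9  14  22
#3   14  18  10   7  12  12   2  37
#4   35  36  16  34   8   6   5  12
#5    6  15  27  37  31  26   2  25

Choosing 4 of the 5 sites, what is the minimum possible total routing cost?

Open {#1, #3, #4, #5}.
  Z-α→#5 6, Z-β→#5 15, Z-γ→#3 10, Z-δ→#1 5, Z-ε→#4 8, Z-ζ→#1 6, Z-η→#3 2, Z-θ→#4 12  ⇒ total 64.
Compare {#2, #3, #4, #5}: total 66.
Compare {#1, #2, #4, #5}: total 70.
No size-4 selection does better; minimum is 64.

64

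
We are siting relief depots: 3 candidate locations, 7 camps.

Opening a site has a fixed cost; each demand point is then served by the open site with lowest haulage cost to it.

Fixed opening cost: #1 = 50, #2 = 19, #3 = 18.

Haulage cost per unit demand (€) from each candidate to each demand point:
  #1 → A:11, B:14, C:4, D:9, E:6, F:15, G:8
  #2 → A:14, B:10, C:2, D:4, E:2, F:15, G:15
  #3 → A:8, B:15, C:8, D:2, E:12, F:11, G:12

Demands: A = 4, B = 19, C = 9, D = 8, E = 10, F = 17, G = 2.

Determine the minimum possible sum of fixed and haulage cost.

524

Open {#2, #3}: assign each demand point to its cheapest open site.
  A→#3 4×8=32, B→#2 19×10=190, C→#2 9×2=18, D→#3 8×2=16, E→#2 10×2=20, F→#3 17×11=187, G→#3 2×12=24
  haulage cost 487, fixed 37 → total 524.
Compare {#1, #2, #3}: haulage cost 479 + fixed 87 = 566.
Compare {#2}: haulage cost 601 + fixed 19 = 620.
Compare {#1, #2}: haulage cost 575 + fixed 69 = 644.
All other subsets cost ≥ 566. Minimum total cost: 524.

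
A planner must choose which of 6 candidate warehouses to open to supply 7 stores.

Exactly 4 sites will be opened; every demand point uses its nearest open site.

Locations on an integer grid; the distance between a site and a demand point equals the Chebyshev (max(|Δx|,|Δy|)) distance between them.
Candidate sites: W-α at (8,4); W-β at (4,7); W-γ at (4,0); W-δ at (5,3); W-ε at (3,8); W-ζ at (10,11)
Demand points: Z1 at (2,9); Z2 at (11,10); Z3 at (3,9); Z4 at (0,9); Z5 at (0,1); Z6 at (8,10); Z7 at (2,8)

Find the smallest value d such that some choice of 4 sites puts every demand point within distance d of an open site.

4

Open {W-α, W-β, W-γ, W-ζ}.
  Farthest demand point is Z4 at distance 4 (to W-β); all others are ≤ 4.
With {W-α, W-γ, W-ε, W-ζ} the worst case is 4.
With {W-β, W-γ, W-δ, W-ζ} the worst case is 4.
No size-4 selection achieves below 4.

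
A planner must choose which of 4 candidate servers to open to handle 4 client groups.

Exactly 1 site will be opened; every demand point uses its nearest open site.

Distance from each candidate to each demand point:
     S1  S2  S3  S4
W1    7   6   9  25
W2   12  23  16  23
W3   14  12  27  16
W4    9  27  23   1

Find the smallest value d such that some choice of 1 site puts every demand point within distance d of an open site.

Open {W2}.
  Farthest demand point is S2 at distance 23 (to W2); all others are ≤ 23.
With {W1} the worst case is 25.
With {W3} the worst case is 27.
No size-1 selection achieves below 23.

23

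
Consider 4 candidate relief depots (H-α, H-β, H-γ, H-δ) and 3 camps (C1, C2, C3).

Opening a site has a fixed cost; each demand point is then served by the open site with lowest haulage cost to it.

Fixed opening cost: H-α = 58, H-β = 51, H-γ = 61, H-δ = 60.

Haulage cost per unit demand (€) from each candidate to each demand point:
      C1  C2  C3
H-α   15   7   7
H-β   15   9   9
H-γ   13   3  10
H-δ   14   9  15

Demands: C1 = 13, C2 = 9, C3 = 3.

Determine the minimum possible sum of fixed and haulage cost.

Open {H-γ}: assign each demand point to its cheapest open site.
  C1→H-γ 13×13=169, C2→H-γ 9×3=27, C3→H-γ 3×10=30
  haulage cost 226, fixed 61 → total 287.
Compare {H-β, H-γ}: haulage cost 223 + fixed 112 = 335.
Compare {H-α, H-γ}: haulage cost 217 + fixed 119 = 336.
Compare {H-α}: haulage cost 279 + fixed 58 = 337.
All other subsets cost ≥ 335. Minimum total cost: 287.

287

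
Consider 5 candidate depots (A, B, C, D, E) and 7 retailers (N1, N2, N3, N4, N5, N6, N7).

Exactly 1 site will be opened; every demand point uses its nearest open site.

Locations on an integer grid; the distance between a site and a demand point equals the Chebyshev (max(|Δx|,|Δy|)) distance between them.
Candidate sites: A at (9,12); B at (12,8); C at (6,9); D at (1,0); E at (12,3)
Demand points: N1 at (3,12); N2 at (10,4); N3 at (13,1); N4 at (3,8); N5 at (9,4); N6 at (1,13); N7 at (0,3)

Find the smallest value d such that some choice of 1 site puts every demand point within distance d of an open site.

8

Open {C}.
  Farthest demand point is N3 at distance 8 (to C); all others are ≤ 8.
With {A} the worst case is 11.
With {B} the worst case is 12.
No size-1 selection achieves below 8.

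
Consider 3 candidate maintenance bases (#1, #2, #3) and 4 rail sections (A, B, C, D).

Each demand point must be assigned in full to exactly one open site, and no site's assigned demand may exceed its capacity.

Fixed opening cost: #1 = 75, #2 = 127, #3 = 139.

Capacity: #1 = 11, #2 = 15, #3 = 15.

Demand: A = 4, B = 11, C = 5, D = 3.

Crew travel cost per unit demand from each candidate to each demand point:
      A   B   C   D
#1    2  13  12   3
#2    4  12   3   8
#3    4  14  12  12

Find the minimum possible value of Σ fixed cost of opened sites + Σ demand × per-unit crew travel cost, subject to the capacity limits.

400

Open {#1, #2}; cheapest assignment that respects the capacities:
  #1 (cap 11, load 11): B — cost 11×13 = 143
  #2 (cap 15, load 12): A, C, D — cost 4×4 + 5×3 + 3×8 = 55
  Shipping 198, fixed 202 → total 400.
  Any other capacity-feasible assignment to {#1, #2} ships for at least 198.
Compare {#1, #3}: its best feasible assignment gives total 453.
Compare {#2, #3}: its best feasible assignment gives total 475.
Every other set of open sites that can feasibly serve all demand totals ≥ 453 even under its best assignment. Minimum: 400.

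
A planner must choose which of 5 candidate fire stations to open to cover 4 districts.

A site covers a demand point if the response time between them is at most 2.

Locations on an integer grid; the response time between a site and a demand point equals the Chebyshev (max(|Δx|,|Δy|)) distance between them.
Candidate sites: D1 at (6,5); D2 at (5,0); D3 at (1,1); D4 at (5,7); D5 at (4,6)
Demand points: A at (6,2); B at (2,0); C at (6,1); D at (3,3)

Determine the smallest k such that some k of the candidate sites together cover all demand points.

Coverage sets (demand points within 2 of each site):
  D1: {}
  D2: {A, C}
  D3: {B, D}
  D4: {}
  D5: {}
No single site covers all 4 demand points.
But {D2, D3} covers everything, so the minimum is 2.

2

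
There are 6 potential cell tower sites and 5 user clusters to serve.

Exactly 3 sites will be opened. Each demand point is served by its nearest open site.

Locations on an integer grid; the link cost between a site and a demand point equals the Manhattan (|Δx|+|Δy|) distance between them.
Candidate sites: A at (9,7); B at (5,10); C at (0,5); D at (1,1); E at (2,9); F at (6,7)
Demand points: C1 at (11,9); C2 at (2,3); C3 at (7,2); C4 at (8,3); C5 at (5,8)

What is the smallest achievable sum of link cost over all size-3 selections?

Open {A, D, F}.
  C1→A 4, C2→D 3, C3→F 6, C4→A 5, C5→F 2  ⇒ total 20.
Compare {A, B, D}: total 21.
Compare {A, C, F}: total 21.
No size-3 selection does better; minimum is 20.

20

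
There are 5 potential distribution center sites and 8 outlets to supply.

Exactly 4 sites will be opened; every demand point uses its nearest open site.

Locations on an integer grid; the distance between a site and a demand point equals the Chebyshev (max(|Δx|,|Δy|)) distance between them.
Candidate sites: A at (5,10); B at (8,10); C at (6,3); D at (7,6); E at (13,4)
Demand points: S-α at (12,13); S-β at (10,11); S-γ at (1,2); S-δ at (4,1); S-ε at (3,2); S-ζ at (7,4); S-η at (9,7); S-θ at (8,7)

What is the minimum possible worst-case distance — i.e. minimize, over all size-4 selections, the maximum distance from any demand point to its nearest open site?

5

Open {A, B, C, D}.
  Farthest demand point is S-γ at distance 5 (to C); all others are ≤ 5.
With {A, B, C, E} the worst case is 5.
With {B, C, D, E} the worst case is 5.
No size-4 selection achieves below 5.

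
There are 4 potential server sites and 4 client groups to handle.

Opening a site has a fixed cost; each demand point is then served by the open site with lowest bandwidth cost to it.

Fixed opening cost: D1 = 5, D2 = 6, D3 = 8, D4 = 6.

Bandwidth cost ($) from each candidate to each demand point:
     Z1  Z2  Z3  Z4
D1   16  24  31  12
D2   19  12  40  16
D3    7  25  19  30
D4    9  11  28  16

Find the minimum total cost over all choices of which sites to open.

67

Open {D3, D4}: assign each demand point to its cheapest open site.
  Z1→D3 7, Z2→D4 11, Z3→D3 19, Z4→D4 16
  bandwidth cost 53, fixed 14 → total 67.
Compare {D2, D3}: bandwidth cost 54 + fixed 14 = 68.
Compare {D1, D3, D4}: bandwidth cost 49 + fixed 19 = 68.
Compare {D1, D2, D3}: bandwidth cost 50 + fixed 19 = 69.
All other subsets cost ≥ 68. Minimum total cost: 67.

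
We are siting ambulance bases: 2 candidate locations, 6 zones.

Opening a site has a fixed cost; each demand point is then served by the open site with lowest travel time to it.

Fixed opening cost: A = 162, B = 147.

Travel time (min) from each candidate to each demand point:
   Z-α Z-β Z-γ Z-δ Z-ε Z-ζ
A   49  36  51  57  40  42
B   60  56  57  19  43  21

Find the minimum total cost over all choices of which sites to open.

403

Open {B}: assign each demand point to its cheapest open site.
  Z-α→B 60, Z-β→B 56, Z-γ→B 57, Z-δ→B 19, Z-ε→B 43, Z-ζ→B 21
  travel time 256, fixed 147 → total 403.
Compare {A}: travel time 275 + fixed 162 = 437.
Compare {A, B}: travel time 216 + fixed 309 = 525.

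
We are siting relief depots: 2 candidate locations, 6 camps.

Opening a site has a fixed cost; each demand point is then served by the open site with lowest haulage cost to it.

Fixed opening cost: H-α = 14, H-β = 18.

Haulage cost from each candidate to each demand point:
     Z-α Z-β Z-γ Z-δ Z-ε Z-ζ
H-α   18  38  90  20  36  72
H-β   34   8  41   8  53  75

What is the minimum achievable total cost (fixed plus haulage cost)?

215

Open {H-α, H-β}: assign each demand point to its cheapest open site.
  Z-α→H-α 18, Z-β→H-β 8, Z-γ→H-β 41, Z-δ→H-β 8, Z-ε→H-α 36, Z-ζ→H-α 72
  haulage cost 183, fixed 32 → total 215.
Compare {H-β}: haulage cost 219 + fixed 18 = 237.
Compare {H-α}: haulage cost 274 + fixed 14 = 288.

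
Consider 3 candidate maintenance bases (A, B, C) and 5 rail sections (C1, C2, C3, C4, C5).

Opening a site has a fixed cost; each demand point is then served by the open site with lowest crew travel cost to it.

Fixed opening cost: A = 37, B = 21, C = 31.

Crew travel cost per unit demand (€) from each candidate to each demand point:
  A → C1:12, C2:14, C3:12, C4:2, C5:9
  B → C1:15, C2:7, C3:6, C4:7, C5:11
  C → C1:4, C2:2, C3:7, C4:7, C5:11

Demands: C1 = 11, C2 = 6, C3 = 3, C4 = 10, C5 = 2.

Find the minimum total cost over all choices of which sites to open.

183

Open {A, C}: assign each demand point to its cheapest open site.
  C1→C 11×4=44, C2→C 6×2=12, C3→C 3×7=21, C4→A 10×2=20, C5→A 2×9=18
  crew travel cost 115, fixed 68 → total 183.
Compare {C}: crew travel cost 169 + fixed 31 = 200.
Compare {A, B, C}: crew travel cost 112 + fixed 89 = 201.
Compare {B, C}: crew travel cost 166 + fixed 52 = 218.
All other subsets cost ≥ 200. Minimum total cost: 183.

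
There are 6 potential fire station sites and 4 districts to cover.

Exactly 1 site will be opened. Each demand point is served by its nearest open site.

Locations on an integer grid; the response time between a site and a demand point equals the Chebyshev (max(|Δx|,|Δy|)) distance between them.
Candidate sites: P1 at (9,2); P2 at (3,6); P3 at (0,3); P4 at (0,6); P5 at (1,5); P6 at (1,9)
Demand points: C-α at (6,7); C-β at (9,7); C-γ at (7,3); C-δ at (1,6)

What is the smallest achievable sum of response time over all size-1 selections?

Open {P2}.
  C-α→P2 3, C-β→P2 6, C-γ→P2 4, C-δ→P2 2  ⇒ total 15.
Compare {P1}: total 20.
Compare {P5}: total 20.
No size-1 selection does better; minimum is 15.

15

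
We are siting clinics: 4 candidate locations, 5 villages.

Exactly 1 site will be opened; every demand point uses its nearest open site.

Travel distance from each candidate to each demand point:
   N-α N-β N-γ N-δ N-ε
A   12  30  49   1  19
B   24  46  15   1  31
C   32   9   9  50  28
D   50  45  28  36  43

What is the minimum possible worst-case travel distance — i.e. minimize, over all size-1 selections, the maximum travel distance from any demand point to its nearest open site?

46

Open {B}.
  Farthest demand point is N-β at travel distance 46 (to B); all others are ≤ 46.
With {A} the worst case is 49.
With {C} the worst case is 50.
No size-1 selection achieves below 46.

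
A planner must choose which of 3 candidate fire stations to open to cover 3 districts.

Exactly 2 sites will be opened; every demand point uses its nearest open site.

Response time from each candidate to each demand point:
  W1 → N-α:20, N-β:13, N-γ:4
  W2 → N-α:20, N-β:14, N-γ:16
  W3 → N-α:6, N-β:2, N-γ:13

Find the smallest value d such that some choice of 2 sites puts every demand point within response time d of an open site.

6

Open {W1, W3}.
  Farthest demand point is N-α at response time 6 (to W3); all others are ≤ 6.
With {W2, W3} the worst case is 13.
With {W1, W2} the worst case is 20.
No size-2 selection achieves below 6.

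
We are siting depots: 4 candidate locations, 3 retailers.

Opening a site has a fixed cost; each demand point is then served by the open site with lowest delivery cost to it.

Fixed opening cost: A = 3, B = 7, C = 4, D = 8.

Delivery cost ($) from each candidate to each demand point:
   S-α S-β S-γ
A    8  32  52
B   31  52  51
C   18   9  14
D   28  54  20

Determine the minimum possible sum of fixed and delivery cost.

Open {A, C}: assign each demand point to its cheapest open site.
  S-α→A 8, S-β→C 9, S-γ→C 14
  delivery cost 31, fixed 7 → total 38.
Compare {C}: delivery cost 41 + fixed 4 = 45.
Compare {A, B, C}: delivery cost 31 + fixed 14 = 45.
Compare {A, C, D}: delivery cost 31 + fixed 15 = 46.
All other subsets cost ≥ 45. Minimum total cost: 38.

38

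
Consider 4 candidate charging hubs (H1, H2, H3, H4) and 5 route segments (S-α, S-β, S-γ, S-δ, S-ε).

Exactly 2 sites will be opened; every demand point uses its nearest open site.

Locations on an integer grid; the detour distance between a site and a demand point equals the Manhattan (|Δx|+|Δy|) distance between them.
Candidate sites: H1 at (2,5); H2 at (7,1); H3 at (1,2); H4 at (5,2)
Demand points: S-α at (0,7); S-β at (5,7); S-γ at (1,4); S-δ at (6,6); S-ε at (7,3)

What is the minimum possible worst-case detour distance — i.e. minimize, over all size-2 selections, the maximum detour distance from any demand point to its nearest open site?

5

Open {H1, H2}.
  Farthest demand point is S-β at detour distance 5 (to H1); all others are ≤ 5.
With {H1, H4} the worst case is 5.
With {H3, H4} the worst case is 6.
No size-2 selection achieves below 5.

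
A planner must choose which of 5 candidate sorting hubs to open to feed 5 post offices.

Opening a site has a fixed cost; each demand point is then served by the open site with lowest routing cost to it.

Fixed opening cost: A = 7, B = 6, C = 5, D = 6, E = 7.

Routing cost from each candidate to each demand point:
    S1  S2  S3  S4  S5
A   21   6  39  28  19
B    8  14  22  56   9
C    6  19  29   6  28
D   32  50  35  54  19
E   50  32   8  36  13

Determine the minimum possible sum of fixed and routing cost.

Open {A, C, E}: assign each demand point to its cheapest open site.
  S1→C 6, S2→A 6, S3→E 8, S4→C 6, S5→E 13
  routing cost 39, fixed 19 → total 58.
Compare {A, B, C, E}: routing cost 35 + fixed 25 = 60.
Compare {B, C, E}: routing cost 43 + fixed 18 = 61.
Compare {C, E}: routing cost 52 + fixed 12 = 64.
All other subsets cost ≥ 60. Minimum total cost: 58.

58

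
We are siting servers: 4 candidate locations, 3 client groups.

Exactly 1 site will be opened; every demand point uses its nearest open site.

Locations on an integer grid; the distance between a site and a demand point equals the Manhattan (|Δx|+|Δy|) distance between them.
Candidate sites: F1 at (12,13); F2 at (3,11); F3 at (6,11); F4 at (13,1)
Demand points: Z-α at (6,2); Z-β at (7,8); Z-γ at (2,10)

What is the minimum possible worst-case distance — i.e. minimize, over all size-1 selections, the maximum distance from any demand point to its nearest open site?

Open {F3}.
  Farthest demand point is Z-α at distance 9 (to F3); all others are ≤ 9.
With {F2} the worst case is 12.
With {F1} the worst case is 17.
No size-1 selection achieves below 9.

9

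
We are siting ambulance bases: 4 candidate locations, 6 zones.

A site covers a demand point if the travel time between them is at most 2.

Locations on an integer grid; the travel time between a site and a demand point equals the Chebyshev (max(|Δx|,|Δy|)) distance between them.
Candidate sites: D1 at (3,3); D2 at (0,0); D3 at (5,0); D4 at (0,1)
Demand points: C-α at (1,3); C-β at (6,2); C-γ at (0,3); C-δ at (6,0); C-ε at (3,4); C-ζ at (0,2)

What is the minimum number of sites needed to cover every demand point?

3

Coverage sets (demand points within 2 of each site):
  D1: {C-α, C-ε}
  D2: {C-ζ}
  D3: {C-β, C-δ}
  D4: {C-α, C-γ, C-ζ}
No 2 sites suffice: every size-2 union leaves at least one demand point uncovered.
But {D1, D3, D4} covers everything, so the minimum is 3.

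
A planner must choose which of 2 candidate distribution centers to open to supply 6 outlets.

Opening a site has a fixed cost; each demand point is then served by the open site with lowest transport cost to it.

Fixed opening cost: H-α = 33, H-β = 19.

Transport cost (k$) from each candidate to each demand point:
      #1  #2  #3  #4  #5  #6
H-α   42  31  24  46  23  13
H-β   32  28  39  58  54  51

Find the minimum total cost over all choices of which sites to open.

Open {H-α}: assign each demand point to its cheapest open site.
  #1→H-α 42, #2→H-α 31, #3→H-α 24, #4→H-α 46, #5→H-α 23, #6→H-α 13
  transport cost 179, fixed 33 → total 212.
Compare {H-α, H-β}: transport cost 166 + fixed 52 = 218.
Compare {H-β}: transport cost 262 + fixed 19 = 281.

212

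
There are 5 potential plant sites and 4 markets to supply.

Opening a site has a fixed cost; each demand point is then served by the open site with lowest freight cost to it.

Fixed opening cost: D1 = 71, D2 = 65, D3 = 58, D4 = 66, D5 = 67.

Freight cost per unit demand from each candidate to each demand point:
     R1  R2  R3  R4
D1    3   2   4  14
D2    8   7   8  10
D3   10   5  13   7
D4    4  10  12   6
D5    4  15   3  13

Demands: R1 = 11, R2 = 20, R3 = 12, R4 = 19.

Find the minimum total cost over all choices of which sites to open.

372

Open {D1, D4}: assign each demand point to its cheapest open site.
  R1→D1 11×3=33, R2→D1 20×2=40, R3→D1 12×4=48, R4→D4 19×6=114
  freight cost 235, fixed 137 → total 372.
Compare {D1, D3}: freight cost 254 + fixed 129 = 383.
Compare {D1, D4, D5}: freight cost 223 + fixed 204 = 427.
Compare {D1, D3, D4}: freight cost 235 + fixed 195 = 430.
All other subsets cost ≥ 383. Minimum total cost: 372.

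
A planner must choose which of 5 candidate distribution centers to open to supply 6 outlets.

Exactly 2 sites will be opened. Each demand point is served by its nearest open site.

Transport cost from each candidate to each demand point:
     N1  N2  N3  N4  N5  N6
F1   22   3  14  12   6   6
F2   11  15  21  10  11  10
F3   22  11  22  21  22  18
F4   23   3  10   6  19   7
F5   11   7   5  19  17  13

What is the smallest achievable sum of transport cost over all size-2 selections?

43

Open {F1, F5}.
  N1→F5 11, N2→F1 3, N3→F5 5, N4→F1 12, N5→F1 6, N6→F1 6  ⇒ total 43.
Compare {F2, F4}: total 48.
Compare {F4, F5}: total 49.
No size-2 selection does better; minimum is 43.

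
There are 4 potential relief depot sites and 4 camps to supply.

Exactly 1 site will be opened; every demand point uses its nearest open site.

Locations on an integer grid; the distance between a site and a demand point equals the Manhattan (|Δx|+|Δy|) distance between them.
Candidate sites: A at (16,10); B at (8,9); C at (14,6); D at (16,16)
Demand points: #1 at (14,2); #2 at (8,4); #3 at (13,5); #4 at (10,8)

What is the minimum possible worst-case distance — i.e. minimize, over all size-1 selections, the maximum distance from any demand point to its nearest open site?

8

Open {C}.
  Farthest demand point is #2 at distance 8 (to C); all others are ≤ 8.
With {B} the worst case is 13.
With {A} the worst case is 14.
No size-1 selection achieves below 8.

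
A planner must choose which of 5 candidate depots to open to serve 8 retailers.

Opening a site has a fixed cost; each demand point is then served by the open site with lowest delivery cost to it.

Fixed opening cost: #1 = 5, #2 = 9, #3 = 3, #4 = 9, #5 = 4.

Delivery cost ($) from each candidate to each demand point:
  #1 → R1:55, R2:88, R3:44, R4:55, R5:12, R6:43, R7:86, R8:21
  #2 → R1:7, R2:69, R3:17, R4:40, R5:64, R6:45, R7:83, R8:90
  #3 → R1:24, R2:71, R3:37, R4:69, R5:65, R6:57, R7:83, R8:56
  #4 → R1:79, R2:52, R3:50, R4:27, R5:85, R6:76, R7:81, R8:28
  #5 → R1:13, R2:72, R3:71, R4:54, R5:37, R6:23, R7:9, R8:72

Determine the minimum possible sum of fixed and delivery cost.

Open {#1, #2, #4, #5}: assign each demand point to its cheapest open site.
  R1→#2 7, R2→#4 52, R3→#2 17, R4→#4 27, R5→#1 12, R6→#5 23, R7→#5 9, R8→#1 21
  delivery cost 168, fixed 27 → total 195.
Compare {#1, #2, #3, #4, #5}: delivery cost 168 + fixed 30 = 198.
Compare {#1, #3, #4, #5}: delivery cost 194 + fixed 21 = 215.
Compare {#1, #2, #5}: delivery cost 198 + fixed 18 = 216.
All other subsets cost ≥ 198. Minimum total cost: 195.

195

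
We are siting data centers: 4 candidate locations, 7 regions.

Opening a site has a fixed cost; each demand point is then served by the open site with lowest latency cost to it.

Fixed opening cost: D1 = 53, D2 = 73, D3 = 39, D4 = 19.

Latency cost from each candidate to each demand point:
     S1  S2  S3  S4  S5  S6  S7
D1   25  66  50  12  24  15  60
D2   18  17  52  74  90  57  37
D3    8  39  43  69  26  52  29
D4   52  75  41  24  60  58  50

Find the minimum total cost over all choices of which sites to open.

262

Open {D1, D3}: assign each demand point to its cheapest open site.
  S1→D3 8, S2→D3 39, S3→D3 43, S4→D1 12, S5→D1 24, S6→D1 15, S7→D3 29
  latency cost 170, fixed 92 → total 262.
Compare {D3, D4}: latency cost 219 + fixed 58 = 277.
Compare {D1, D3, D4}: latency cost 168 + fixed 111 = 279.
Compare {D1, D2}: latency cost 173 + fixed 126 = 299.
All other subsets cost ≥ 277. Minimum total cost: 262.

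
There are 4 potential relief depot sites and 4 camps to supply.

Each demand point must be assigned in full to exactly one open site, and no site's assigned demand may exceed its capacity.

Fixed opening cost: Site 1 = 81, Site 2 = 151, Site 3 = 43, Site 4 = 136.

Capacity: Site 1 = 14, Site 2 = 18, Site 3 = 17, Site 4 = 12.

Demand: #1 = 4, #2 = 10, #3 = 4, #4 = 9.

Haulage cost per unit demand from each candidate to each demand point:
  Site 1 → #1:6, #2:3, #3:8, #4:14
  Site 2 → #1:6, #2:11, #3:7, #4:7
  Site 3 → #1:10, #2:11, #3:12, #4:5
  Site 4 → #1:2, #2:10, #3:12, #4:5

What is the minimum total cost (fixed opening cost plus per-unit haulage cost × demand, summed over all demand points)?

Open {Site 1, Site 3}; cheapest assignment that respects the capacities:
  Site 1 (cap 14, load 14): #1, #2 — cost 4×6 + 10×3 = 54
  Site 3 (cap 17, load 13): #3, #4 — cost 4×12 + 9×5 = 93
  Shipping 147, fixed 124 → total 271.
  Any other capacity-feasible assignment to {Site 1, Site 3} ships for at least 147.
Compare {Site 1, Site 3, Site 4}: its best feasible assignment gives total 375.
Compare {Site 1, Site 2}: its best feasible assignment gives total 377.
Every other set of open sites that can feasibly serve all demand totals ≥ 375 even under its best assignment. Minimum: 271.

271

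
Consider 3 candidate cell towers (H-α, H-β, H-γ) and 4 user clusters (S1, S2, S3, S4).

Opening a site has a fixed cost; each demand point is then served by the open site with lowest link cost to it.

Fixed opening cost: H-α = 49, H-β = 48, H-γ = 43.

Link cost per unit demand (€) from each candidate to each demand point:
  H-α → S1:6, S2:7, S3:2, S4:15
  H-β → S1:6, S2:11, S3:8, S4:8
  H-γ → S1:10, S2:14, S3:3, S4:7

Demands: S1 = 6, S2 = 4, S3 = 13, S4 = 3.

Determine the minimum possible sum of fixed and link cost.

184

Open {H-α}: assign each demand point to its cheapest open site.
  S1→H-α 6×6=36, S2→H-α 4×7=28, S3→H-α 13×2=26, S4→H-α 3×15=45
  link cost 135, fixed 49 → total 184.
Compare {H-α, H-γ}: link cost 111 + fixed 92 = 203.
Compare {H-α, H-β}: link cost 114 + fixed 97 = 211.
Compare {H-γ}: link cost 176 + fixed 43 = 219.
All other subsets cost ≥ 203. Minimum total cost: 184.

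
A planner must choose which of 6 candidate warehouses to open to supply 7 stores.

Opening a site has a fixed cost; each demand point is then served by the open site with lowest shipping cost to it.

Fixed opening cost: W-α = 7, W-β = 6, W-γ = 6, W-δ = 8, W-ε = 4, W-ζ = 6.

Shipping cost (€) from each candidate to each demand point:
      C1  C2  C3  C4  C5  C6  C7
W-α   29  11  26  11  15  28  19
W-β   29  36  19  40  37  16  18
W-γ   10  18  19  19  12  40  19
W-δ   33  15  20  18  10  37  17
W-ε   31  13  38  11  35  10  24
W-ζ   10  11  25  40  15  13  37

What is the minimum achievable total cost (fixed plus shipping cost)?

104

Open {W-γ, W-ε}: assign each demand point to its cheapest open site.
  C1→W-γ 10, C2→W-ε 13, C3→W-γ 19, C4→W-ε 11, C5→W-γ 12, C6→W-ε 10, C7→W-γ 19
  shipping cost 94, fixed 10 → total 104.
Compare {W-δ, W-ε, W-ζ}: shipping cost 89 + fixed 18 = 107.
Compare {W-γ, W-δ, W-ε}: shipping cost 90 + fixed 18 = 108.
Compare {W-γ, W-ε, W-ζ}: shipping cost 92 + fixed 16 = 108.
All other subsets cost ≥ 107. Minimum total cost: 104.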